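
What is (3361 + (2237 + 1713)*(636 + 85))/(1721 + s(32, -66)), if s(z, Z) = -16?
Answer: 2851311/1705 ≈ 1672.3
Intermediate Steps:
(3361 + (2237 + 1713)*(636 + 85))/(1721 + s(32, -66)) = (3361 + (2237 + 1713)*(636 + 85))/(1721 - 16) = (3361 + 3950*721)/1705 = (3361 + 2847950)*(1/1705) = 2851311*(1/1705) = 2851311/1705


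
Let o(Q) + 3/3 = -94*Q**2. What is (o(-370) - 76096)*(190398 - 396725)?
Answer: 2670840497919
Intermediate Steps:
o(Q) = -1 - 94*Q**2
(o(-370) - 76096)*(190398 - 396725) = ((-1 - 94*(-370)**2) - 76096)*(190398 - 396725) = ((-1 - 94*136900) - 76096)*(-206327) = ((-1 - 12868600) - 76096)*(-206327) = (-12868601 - 76096)*(-206327) = -12944697*(-206327) = 2670840497919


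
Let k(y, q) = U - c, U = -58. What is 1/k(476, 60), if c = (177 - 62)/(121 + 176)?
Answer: -297/17341 ≈ -0.017127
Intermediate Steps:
c = 115/297 ≈ 0.38721
k(y, q) = -17341/297 (k(y, q) = -58 - 1*115/297 = -58 - 115/297 = -17341/297)
1/k(476, 60) = 1/(-17341/297) = -297/17341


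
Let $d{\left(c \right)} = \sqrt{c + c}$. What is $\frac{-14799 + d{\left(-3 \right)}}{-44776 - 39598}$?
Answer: $\frac{14799}{84374} - \frac{i \sqrt{6}}{84374} \approx 0.1754 - 2.9031 \cdot 10^{-5} i$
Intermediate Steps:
$d{\left(c \right)} = \sqrt{2} \sqrt{c}$ ($d{\left(c \right)} = \sqrt{2 c} = \sqrt{2} \sqrt{c}$)
$\frac{-14799 + d{\left(-3 \right)}}{-44776 - 39598} = \frac{-14799 + \sqrt{2} \sqrt{-3}}{-44776 - 39598} = \frac{-14799 + \sqrt{2} i \sqrt{3}}{-84374} = \left(-14799 + i \sqrt{6}\right) \left(- \frac{1}{84374}\right) = \frac{14799}{84374} - \frac{i \sqrt{6}}{84374}$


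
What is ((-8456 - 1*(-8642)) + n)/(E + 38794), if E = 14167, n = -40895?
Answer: -40709/52961 ≈ -0.76866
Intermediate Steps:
((-8456 - 1*(-8642)) + n)/(E + 38794) = ((-8456 - 1*(-8642)) - 40895)/(14167 + 38794) = ((-8456 + 8642) - 40895)/52961 = (186 - 40895)*(1/52961) = -40709*1/52961 = -40709/52961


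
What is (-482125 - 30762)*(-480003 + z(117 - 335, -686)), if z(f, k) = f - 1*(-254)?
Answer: 246168834729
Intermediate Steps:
z(f, k) = 254 + f (z(f, k) = f + 254 = 254 + f)
(-482125 - 30762)*(-480003 + z(117 - 335, -686)) = (-482125 - 30762)*(-480003 + (254 + (117 - 335))) = -512887*(-480003 + (254 - 218)) = -512887*(-480003 + 36) = -512887*(-479967) = 246168834729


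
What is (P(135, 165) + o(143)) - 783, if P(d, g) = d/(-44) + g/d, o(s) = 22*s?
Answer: 935017/396 ≈ 2361.2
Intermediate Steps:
P(d, g) = -d/44 + g/d (P(d, g) = d*(-1/44) + g/d = -d/44 + g/d)
(P(135, 165) + o(143)) - 783 = ((-1/44*135 + 165/135) + 22*143) - 783 = ((-135/44 + 165*(1/135)) + 3146) - 783 = ((-135/44 + 11/9) + 3146) - 783 = (-731/396 + 3146) - 783 = 1245085/396 - 783 = 935017/396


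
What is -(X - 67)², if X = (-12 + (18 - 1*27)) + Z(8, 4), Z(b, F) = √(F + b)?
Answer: -7756 + 352*√3 ≈ -7146.3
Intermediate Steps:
X = -21 + 2*√3 (X = (-12 + (18 - 1*27)) + √(4 + 8) = (-12 + (18 - 27)) + √12 = (-12 - 9) + 2*√3 = -21 + 2*√3 ≈ -17.536)
-(X - 67)² = -((-21 + 2*√3) - 67)² = -(-88 + 2*√3)²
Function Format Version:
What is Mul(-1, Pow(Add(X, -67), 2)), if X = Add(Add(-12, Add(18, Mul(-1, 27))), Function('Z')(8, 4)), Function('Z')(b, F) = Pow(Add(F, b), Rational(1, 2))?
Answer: Add(-7756, Mul(352, Pow(3, Rational(1, 2)))) ≈ -7146.3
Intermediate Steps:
X = Add(-21, Mul(2, Pow(3, Rational(1, 2)))) (X = Add(Add(-12, Add(18, Mul(-1, 27))), Pow(Add(4, 8), Rational(1, 2))) = Add(Add(-12, Add(18, -27)), Pow(12, Rational(1, 2))) = Add(Add(-12, -9), Mul(2, Pow(3, Rational(1, 2)))) = Add(-21, Mul(2, Pow(3, Rational(1, 2)))) ≈ -17.536)
Mul(-1, Pow(Add(X, -67), 2)) = Mul(-1, Pow(Add(Add(-21, Mul(2, Pow(3, Rational(1, 2)))), -67), 2)) = Mul(-1, Pow(Add(-88, Mul(2, Pow(3, Rational(1, 2)))), 2))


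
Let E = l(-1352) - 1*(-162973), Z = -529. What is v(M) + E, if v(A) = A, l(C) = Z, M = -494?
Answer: 161950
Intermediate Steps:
l(C) = -529
E = 162444 (E = -529 - 1*(-162973) = -529 + 162973 = 162444)
v(M) + E = -494 + 162444 = 161950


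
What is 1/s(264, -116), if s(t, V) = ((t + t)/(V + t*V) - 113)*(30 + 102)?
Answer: -7685/114646884 ≈ -6.7032e-5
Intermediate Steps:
s(t, V) = -14916 + 264*t/(V + V*t) (s(t, V) = ((2*t)/(V + V*t) - 113)*132 = (2*t/(V + V*t) - 113)*132 = (-113 + 2*t/(V + V*t))*132 = -14916 + 264*t/(V + V*t))
1/s(264, -116) = 1/(132*(-113*(-116) + 2*264 - 113*(-116)*264)/(-116*(1 + 264))) = 1/(132*(-1/116)*(13108 + 528 + 3460512)/265) = 1/(132*(-1/116)*(1/265)*3474148) = 1/(-114646884/7685) = -7685/114646884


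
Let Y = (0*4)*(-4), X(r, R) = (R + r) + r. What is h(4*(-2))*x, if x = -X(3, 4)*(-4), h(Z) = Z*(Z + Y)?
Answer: 2560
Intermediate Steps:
X(r, R) = R + 2*r
Y = 0 (Y = 0*(-4) = 0)
h(Z) = Z² (h(Z) = Z*(Z + 0) = Z*Z = Z²)
x = 40 (x = -(4 + 2*3)*(-4) = -(4 + 6)*(-4) = -1*10*(-4) = -10*(-4) = 40)
h(4*(-2))*x = (4*(-2))²*40 = (-8)²*40 = 64*40 = 2560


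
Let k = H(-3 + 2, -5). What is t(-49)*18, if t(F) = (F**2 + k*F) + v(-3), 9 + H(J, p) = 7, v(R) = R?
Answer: 44928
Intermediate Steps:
H(J, p) = -2 (H(J, p) = -9 + 7 = -2)
k = -2
t(F) = -3 + F**2 - 2*F (t(F) = (F**2 - 2*F) - 3 = -3 + F**2 - 2*F)
t(-49)*18 = (-3 + (-49)**2 - 2*(-49))*18 = (-3 + 2401 + 98)*18 = 2496*18 = 44928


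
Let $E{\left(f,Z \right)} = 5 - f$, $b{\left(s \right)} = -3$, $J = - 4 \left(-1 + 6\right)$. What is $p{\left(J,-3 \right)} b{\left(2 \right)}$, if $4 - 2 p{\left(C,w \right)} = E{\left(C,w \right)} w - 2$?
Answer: $- \frac{243}{2} \approx -121.5$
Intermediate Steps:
$J = -20$ ($J = \left(-4\right) 5 = -20$)
$p{\left(C,w \right)} = 3 - \frac{w \left(5 - C\right)}{2}$ ($p{\left(C,w \right)} = 2 - \frac{\left(5 - C\right) w - 2}{2} = 2 - \frac{w \left(5 - C\right) - 2}{2} = 2 - \frac{-2 + w \left(5 - C\right)}{2} = 2 - \left(-1 + \frac{w \left(5 - C\right)}{2}\right) = 3 - \frac{w \left(5 - C\right)}{2}$)
$p{\left(J,-3 \right)} b{\left(2 \right)} = \left(3 + \frac{1}{2} \left(-3\right) \left(-5 - 20\right)\right) \left(-3\right) = \left(3 + \frac{1}{2} \left(-3\right) \left(-25\right)\right) \left(-3\right) = \left(3 + \frac{75}{2}\right) \left(-3\right) = \frac{81}{2} \left(-3\right) = - \frac{243}{2}$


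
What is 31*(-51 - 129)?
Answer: -5580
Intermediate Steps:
31*(-51 - 129) = 31*(-180) = -5580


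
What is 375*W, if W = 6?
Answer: 2250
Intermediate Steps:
375*W = 375*6 = 2250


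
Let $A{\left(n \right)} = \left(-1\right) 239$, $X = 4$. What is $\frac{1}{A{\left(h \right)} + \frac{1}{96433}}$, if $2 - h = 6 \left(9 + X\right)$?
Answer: $- \frac{96433}{23047486} \approx -0.0041841$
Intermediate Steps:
$h = -76$ ($h = 2 - 6 \left(9 + 4\right) = 2 - 6 \cdot 13 = 2 - 78 = -76$)
$A{\left(n \right)} = -239$
$\frac{1}{A{\left(h \right)} + \frac{1}{96433}} = \frac{1}{-239 + \frac{1}{96433}} = \frac{1}{- \frac{23047486}{96433}} = - \frac{96433}{23047486}$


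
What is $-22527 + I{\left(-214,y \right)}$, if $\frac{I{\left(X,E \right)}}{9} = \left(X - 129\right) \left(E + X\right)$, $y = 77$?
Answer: $400392$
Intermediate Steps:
$I{\left(X,E \right)} = 9 \left(-129 + X\right) \left(E + X\right)$ ($I{\left(X,E \right)} = 9 \left(X - 129\right) \left(E + X\right) = 9 \left(-129 + X\right) \left(E + X\right)$)
$-22527 + I{\left(-214,y \right)} = -22527 + \left(\left(-1161\right) 77 - -248454 + 9 \left(-214\right)^{2} + 9 \cdot 77 \left(-214\right)\right) = -22527 + \left(-89397 + 248454 + 9 \cdot 45796 - 148302\right) = -22527 + \left(-89397 + 248454 + 412164 - 148302\right) = -22527 + 422919 = 400392$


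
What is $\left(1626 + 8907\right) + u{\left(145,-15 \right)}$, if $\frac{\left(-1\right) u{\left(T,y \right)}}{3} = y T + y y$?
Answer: $16383$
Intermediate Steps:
$u{\left(T,y \right)} = - 3 y^{2} - 3 T y$ ($u{\left(T,y \right)} = - 3 \left(y T + y y\right) = - 3 \left(T y + y^{2}\right) = - 3 \left(y^{2} + T y\right) = - 3 y^{2} - 3 T y$)
$\left(1626 + 8907\right) + u{\left(145,-15 \right)} = \left(1626 + 8907\right) - - 45 \left(145 - 15\right) = 10533 - \left(-45\right) 130 = 10533 + 5850 = 16383$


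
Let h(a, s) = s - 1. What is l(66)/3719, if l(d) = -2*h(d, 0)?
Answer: 2/3719 ≈ 0.00053778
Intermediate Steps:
h(a, s) = -1 + s
l(d) = 2 (l(d) = -2*(-1 + 0) = -2*(-1) = 2)
l(66)/3719 = 2/3719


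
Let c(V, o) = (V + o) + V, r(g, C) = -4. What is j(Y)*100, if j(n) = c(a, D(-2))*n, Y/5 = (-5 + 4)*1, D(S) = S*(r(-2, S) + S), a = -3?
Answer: -3000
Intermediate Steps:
D(S) = S*(-4 + S)
c(V, o) = o + 2*V
Y = -5 (Y = 5*((-5 + 4)*1) = 5*(-1*1) = 5*(-1) = -5)
j(n) = 6*n (j(n) = (-2*(-4 - 2) + 2*(-3))*n = (-2*(-6) - 6)*n = (12 - 6)*n = 6*n)
j(Y)*100 = (6*(-5))*100 = -30*100 = -3000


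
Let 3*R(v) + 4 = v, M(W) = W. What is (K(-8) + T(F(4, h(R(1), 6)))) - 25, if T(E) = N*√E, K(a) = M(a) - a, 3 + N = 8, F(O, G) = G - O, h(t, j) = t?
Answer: -25 + 5*I*√5 ≈ -25.0 + 11.18*I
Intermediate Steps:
R(v) = -4/3 + v/3
N = 5 (N = -3 + 8 = 5)
K(a) = 0 (K(a) = a - a = 0)
T(E) = 5*√E
(K(-8) + T(F(4, h(R(1), 6)))) - 25 = (0 + 5*√((-4/3 + (⅓)*1) - 1*4)) - 25 = (0 + 5*√((-4/3 + ⅓) - 4)) - 25 = (0 + 5*√(-1 - 4)) - 25 = (0 + 5*√(-5)) - 25 = (0 + 5*(I*√5)) - 25 = (0 + 5*I*√5) - 25 = 5*I*√5 - 25 = -25 + 5*I*√5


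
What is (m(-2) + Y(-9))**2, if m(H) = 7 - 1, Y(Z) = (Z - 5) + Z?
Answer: 289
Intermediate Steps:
Y(Z) = -5 + 2*Z (Y(Z) = (-5 + Z) + Z = -5 + 2*Z)
m(H) = 6
(m(-2) + Y(-9))**2 = (6 + (-5 + 2*(-9)))**2 = (6 + (-5 - 18))**2 = (6 - 23)**2 = (-17)**2 = 289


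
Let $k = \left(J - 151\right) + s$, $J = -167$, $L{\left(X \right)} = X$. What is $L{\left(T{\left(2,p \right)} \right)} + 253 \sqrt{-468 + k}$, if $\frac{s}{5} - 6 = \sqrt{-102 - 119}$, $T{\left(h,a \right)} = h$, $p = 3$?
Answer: $2 + 253 \sqrt{-756 + 5 i \sqrt{221}} \approx 343.56 + 6964.7 i$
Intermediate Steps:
$s = 30 + 5 i \sqrt{221}$ ($s = 30 + 5 \sqrt{-102 - 119} = 30 + 5 \sqrt{-221} = 30 + 5 i \sqrt{221} \approx 30.0 + 74.33 i$)
$k = -288 + 5 i \sqrt{221}$ ($k = \left(-167 - 151\right) + \left(30 + 5 i \sqrt{221}\right) = -318 + \left(30 + 5 i \sqrt{221}\right) = -288 + 5 i \sqrt{221} \approx -288.0 + 74.33 i$)
$L{\left(T{\left(2,p \right)} \right)} + 253 \sqrt{-468 + k} = 2 + 253 \sqrt{-468 - \left(288 - 5 i \sqrt{221}\right)} = 2 + 253 \sqrt{-756 + 5 i \sqrt{221}}$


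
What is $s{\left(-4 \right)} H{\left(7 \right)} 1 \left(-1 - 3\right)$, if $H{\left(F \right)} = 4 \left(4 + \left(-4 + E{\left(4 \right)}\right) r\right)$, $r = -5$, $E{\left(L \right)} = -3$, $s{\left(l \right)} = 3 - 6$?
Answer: $1872$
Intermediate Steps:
$s{\left(l \right)} = -3$ ($s{\left(l \right)} = 3 - 6 = -3$)
$H{\left(F \right)} = 156$ ($H{\left(F \right)} = 4 \left(4 + \left(-4 - 3\right) \left(-5\right)\right) = 4 \left(4 - -35\right) = 4 \left(4 + 35\right) = 4 \cdot 39 = 156$)
$s{\left(-4 \right)} H{\left(7 \right)} 1 \left(-1 - 3\right) = \left(-3\right) 156 \cdot 1 \left(-1 - 3\right) = - 468 \cdot 1 \left(-4\right) = \left(-468\right) \left(-4\right) = 1872$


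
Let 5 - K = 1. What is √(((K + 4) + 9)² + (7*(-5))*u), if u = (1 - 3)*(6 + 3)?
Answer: √919 ≈ 30.315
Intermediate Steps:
K = 4 (K = 5 - 1*1 = 5 - 1 = 4)
u = -18 (u = -2*9 = -18)
√(((K + 4) + 9)² + (7*(-5))*u) = √(((4 + 4) + 9)² + (7*(-5))*(-18)) = √((8 + 9)² - 35*(-18)) = √(17² + 630) = √(289 + 630) = √919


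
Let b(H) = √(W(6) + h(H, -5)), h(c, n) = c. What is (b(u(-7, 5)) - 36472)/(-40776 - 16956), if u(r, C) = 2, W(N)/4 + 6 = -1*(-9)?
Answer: 9118/14433 - √14/57732 ≈ 0.63168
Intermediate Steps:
W(N) = 12 (W(N) = -24 + 4*(-1*(-9)) = -24 + 4*9 = -24 + 36 = 12)
b(H) = √(12 + H)
(b(u(-7, 5)) - 36472)/(-40776 - 16956) = (√(12 + 2) - 36472)/(-40776 - 16956) = (√14 - 36472)/(-57732) = (-36472 + √14)*(-1/57732) = 9118/14433 - √14/57732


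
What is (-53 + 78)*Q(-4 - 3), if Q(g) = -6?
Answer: -150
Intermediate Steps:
(-53 + 78)*Q(-4 - 3) = (-53 + 78)*(-6) = 25*(-6) = -150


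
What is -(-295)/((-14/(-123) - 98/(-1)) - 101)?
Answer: -7257/71 ≈ -102.21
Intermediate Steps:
-(-295)/((-14/(-123) - 98/(-1)) - 101) = -(-295)/((-14*(-1/123) - 98*(-1)) - 101) = -(-295)/((14/123 + 98) - 101) = -(-295)/(12068/123 - 101) = -(-295)/(-355/123) = -(-295)*(-123)/355 = -1*7257/71 = -7257/71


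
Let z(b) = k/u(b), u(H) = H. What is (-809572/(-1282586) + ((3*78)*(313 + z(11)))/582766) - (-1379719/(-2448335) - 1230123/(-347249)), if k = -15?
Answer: -5853673201602144253533834/1747532413023189662989735 ≈ -3.3497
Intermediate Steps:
z(b) = -15/b
(-809572/(-1282586) + ((3*78)*(313 + z(11)))/582766) - (-1379719/(-2448335) - 1230123/(-347249)) = (-809572/(-1282586) + ((3*78)*(313 - 15/11))/582766) - (-1379719/(-2448335) - 1230123/(-347249)) = (-809572*(-1/1282586) + (234*(313 - 15*1/11))*(1/582766)) - (-1379719*(-1/2448335) - 1230123*(-1/347249)) = (404786/641293 + (234*(313 - 15/11))*(1/582766)) - (1379719/2448335 + 1230123/347249) = (404786/641293 + (234*(3428/11))*(1/582766)) - 1*3490859238236/850181880415 = (404786/641293 + (802152/11)*(1/582766)) - 3490859238236/850181880415 = (404786/641293 + 401076/3205213) - 3490859238236/850181880415 = 1554632580686/2055480660409 - 3490859238236/850181880415 = -5853673201602144253533834/1747532413023189662989735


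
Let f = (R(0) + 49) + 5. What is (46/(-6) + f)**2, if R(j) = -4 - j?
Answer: 16129/9 ≈ 1792.1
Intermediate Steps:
f = 50 (f = ((-4 - 1*0) + 49) + 5 = ((-4 + 0) + 49) + 5 = (-4 + 49) + 5 = 45 + 5 = 50)
(46/(-6) + f)**2 = (46/(-6) + 50)**2 = (46*(-1/6) + 50)**2 = (-23/3 + 50)**2 = (127/3)**2 = 16129/9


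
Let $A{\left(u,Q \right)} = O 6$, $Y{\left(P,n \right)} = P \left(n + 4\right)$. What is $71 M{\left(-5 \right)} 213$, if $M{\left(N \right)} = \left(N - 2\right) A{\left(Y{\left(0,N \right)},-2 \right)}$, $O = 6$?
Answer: $-3810996$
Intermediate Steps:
$Y{\left(P,n \right)} = P \left(4 + n\right)$
$A{\left(u,Q \right)} = 36$ ($A{\left(u,Q \right)} = 6 \cdot 6 = 36$)
$M{\left(N \right)} = -72 + 36 N$ ($M{\left(N \right)} = \left(N - 2\right) 36 = \left(-2 + N\right) 36 = -72 + 36 N$)
$71 M{\left(-5 \right)} 213 = 71 \left(-72 + 36 \left(-5\right)\right) 213 = 71 \left(-72 - 180\right) 213 = 71 \left(-252\right) 213 = \left(-17892\right) 213 = -3810996$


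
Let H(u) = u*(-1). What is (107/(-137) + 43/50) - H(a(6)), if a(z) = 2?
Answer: 14241/6850 ≈ 2.0790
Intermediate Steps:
H(u) = -u
(107/(-137) + 43/50) - H(a(6)) = (107/(-137) + 43/50) - (-1)*2 = (107*(-1/137) + 43*(1/50)) - 1*(-2) = (-107/137 + 43/50) + 2 = 541/6850 + 2 = 14241/6850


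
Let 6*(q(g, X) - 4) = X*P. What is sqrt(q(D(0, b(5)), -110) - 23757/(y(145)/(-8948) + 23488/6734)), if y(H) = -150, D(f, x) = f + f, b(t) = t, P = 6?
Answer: 8*I*sqrt(299835991787569843)/52795181 ≈ 82.973*I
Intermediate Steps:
D(f, x) = 2*f
q(g, X) = 4 + X (q(g, X) = 4 + (X*6)/6 = 4 + (6*X)/6 = 4 + X)
sqrt(q(D(0, b(5)), -110) - 23757/(y(145)/(-8948) + 23488/6734)) = sqrt((4 - 110) - 23757/(-150/(-8948) + 23488/6734)) = sqrt(-106 - 23757/(-150*(-1/8948) + 23488*(1/6734))) = sqrt(-106 - 23757/(75/4474 + 11744/3367)) = sqrt(-106 - 23757/52795181/15063958) = sqrt(-106 - 23757*15063958/52795181) = sqrt(-106 - 357874450206/52795181) = sqrt(-363470739392/52795181) = 8*I*sqrt(299835991787569843)/52795181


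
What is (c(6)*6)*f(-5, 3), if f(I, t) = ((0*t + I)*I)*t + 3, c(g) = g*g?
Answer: 16848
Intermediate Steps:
c(g) = g**2
f(I, t) = 3 + t*I**2 (f(I, t) = ((0 + I)*I)*t + 3 = (I*I)*t + 3 = I**2*t + 3 = t*I**2 + 3 = 3 + t*I**2)
(c(6)*6)*f(-5, 3) = (6**2*6)*(3 + 3*(-5)**2) = (36*6)*(3 + 3*25) = 216*(3 + 75) = 216*78 = 16848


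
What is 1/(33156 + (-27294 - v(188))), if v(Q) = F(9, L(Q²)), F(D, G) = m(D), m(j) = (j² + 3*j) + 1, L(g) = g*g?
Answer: 1/5753 ≈ 0.00017382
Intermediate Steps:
L(g) = g²
m(j) = 1 + j² + 3*j
F(D, G) = 1 + D² + 3*D
v(Q) = 109 (v(Q) = 1 + 9² + 3*9 = 1 + 81 + 27 = 109)
1/(33156 + (-27294 - v(188))) = 1/(33156 + (-27294 - 1*109)) = 1/(33156 + (-27294 - 109)) = 1/(33156 - 27403) = 1/5753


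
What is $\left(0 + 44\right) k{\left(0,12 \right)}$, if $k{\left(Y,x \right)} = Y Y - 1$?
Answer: $-44$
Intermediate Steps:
$k{\left(Y,x \right)} = -1 + Y^{2}$ ($k{\left(Y,x \right)} = Y^{2} - 1 = -1 + Y^{2}$)
$\left(0 + 44\right) k{\left(0,12 \right)} = \left(0 + 44\right) \left(-1 + 0^{2}\right) = 44 \left(-1 + 0\right) = 44 \left(-1\right) = -44$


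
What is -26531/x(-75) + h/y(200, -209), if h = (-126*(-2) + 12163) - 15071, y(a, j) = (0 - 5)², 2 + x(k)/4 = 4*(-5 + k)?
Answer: -2757653/32200 ≈ -85.641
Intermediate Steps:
x(k) = -88 + 16*k (x(k) = -8 + 4*(4*(-5 + k)) = -8 + 4*(-20 + 4*k) = -8 + (-80 + 16*k) = -88 + 16*k)
y(a, j) = 25 (y(a, j) = (-5)² = 25)
h = -2656 (h = (252 + 12163) - 15071 = 12415 - 15071 = -2656)
-26531/x(-75) + h/y(200, -209) = -26531/(-88 + 16*(-75)) - 2656/25 = -26531/(-88 - 1200) - 2656*1/25 = -26531/(-1288) - 2656/25 = -26531*(-1/1288) - 2656/25 = 26531/1288 - 2656/25 = -2757653/32200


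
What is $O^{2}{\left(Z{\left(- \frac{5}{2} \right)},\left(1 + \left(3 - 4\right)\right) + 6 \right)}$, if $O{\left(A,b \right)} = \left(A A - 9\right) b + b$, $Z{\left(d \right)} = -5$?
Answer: $10404$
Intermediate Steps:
$O{\left(A,b \right)} = b + b \left(-9 + A^{2}\right)$ ($O{\left(A,b \right)} = \left(A^{2} - 9\right) b + b = \left(-9 + A^{2}\right) b + b = b \left(-9 + A^{2}\right) + b = b + b \left(-9 + A^{2}\right)$)
$O^{2}{\left(Z{\left(- \frac{5}{2} \right)},\left(1 + \left(3 - 4\right)\right) + 6 \right)} = \left(\left(\left(1 + \left(3 - 4\right)\right) + 6\right) \left(-8 + \left(-5\right)^{2}\right)\right)^{2} = \left(\left(\left(1 + \left(3 - 4\right)\right) + 6\right) \left(-8 + 25\right)\right)^{2} = \left(\left(\left(1 - 1\right) + 6\right) 17\right)^{2} = \left(\left(0 + 6\right) 17\right)^{2} = \left(6 \cdot 17\right)^{2} = 102^{2} = 10404$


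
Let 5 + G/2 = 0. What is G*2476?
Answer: -24760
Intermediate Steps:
G = -10 (G = -10 + 2*0 = -10 + 0 = -10)
G*2476 = -10*2476 = -24760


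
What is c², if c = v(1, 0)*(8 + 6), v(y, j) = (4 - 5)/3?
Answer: 196/9 ≈ 21.778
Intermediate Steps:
v(y, j) = -⅓ (v(y, j) = -1*⅓ = -⅓)
c = -14/3 (c = -(8 + 6)/3 = -⅓*14 = -14/3 ≈ -4.6667)
c² = (-14/3)² = 196/9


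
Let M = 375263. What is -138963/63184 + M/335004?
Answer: -519148715/481065744 ≈ -1.0792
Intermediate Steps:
-138963/63184 + M/335004 = -138963/63184 + 375263/335004 = -138963*1/63184 + 375263*(1/335004) = -12633/5744 + 375263/335004 = -519148715/481065744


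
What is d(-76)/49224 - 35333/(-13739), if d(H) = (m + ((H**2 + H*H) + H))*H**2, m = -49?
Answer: 129201585/96173 ≈ 1343.4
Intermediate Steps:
d(H) = H**2*(-49 + H + 2*H**2) (d(H) = (-49 + ((H**2 + H*H) + H))*H**2 = (-49 + ((H**2 + H**2) + H))*H**2 = (-49 + (2*H**2 + H))*H**2 = (-49 + (H + 2*H**2))*H**2 = (-49 + H + 2*H**2)*H**2 = H**2*(-49 + H + 2*H**2))
d(-76)/49224 - 35333/(-13739) = ((-76)**2*(-49 - 76 + 2*(-76)**2))/49224 - 35333/(-13739) = (5776*(-49 - 76 + 2*5776))*(1/49224) - 35333*(-1/13739) = (5776*(-49 - 76 + 11552))*(1/49224) + 35333/13739 = (5776*11427)*(1/49224) + 35333/13739 = 66002352*(1/49224) + 35333/13739 = 9386/7 + 35333/13739 = 129201585/96173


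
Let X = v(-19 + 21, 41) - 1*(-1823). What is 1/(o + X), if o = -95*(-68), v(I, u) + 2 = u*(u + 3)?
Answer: 1/10085 ≈ 9.9157e-5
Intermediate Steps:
v(I, u) = -2 + u*(3 + u) (v(I, u) = -2 + u*(u + 3) = -2 + u*(3 + u))
X = 3625 (X = (-2 + 41² + 3*41) - 1*(-1823) = (-2 + 1681 + 123) + 1823 = 1802 + 1823 = 3625)
o = 6460
1/(o + X) = 1/(6460 + 3625) = 1/10085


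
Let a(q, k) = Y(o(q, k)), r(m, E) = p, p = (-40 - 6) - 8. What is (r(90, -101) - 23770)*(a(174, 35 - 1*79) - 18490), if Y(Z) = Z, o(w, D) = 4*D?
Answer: 444698784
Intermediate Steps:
p = -54 (p = -46 - 8 = -54)
r(m, E) = -54
a(q, k) = 4*k
(r(90, -101) - 23770)*(a(174, 35 - 1*79) - 18490) = (-54 - 23770)*(4*(35 - 1*79) - 18490) = -23824*(4*(35 - 79) - 18490) = -23824*(4*(-44) - 18490) = -23824*(-176 - 18490) = -23824*(-18666) = 444698784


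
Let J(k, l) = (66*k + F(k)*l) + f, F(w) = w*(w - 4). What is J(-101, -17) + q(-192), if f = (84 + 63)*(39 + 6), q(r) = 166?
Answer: -180170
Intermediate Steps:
F(w) = w*(-4 + w)
f = 6615 (f = 147*45 = 6615)
J(k, l) = 6615 + 66*k + k*l*(-4 + k) (J(k, l) = (66*k + (k*(-4 + k))*l) + 6615 = (66*k + k*l*(-4 + k)) + 6615 = 6615 + 66*k + k*l*(-4 + k))
J(-101, -17) + q(-192) = (6615 + 66*(-101) - 101*(-17)*(-4 - 101)) + 166 = (6615 - 6666 - 101*(-17)*(-105)) + 166 = (6615 - 6666 - 180285) + 166 = -180336 + 166 = -180170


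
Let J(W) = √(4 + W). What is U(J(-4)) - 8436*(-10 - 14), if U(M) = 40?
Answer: 202504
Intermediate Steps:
U(J(-4)) - 8436*(-10 - 14) = 40 - 8436*(-10 - 14) = 40 - 8436*(-24) = 40 - 444*(-456) = 40 + 202464 = 202504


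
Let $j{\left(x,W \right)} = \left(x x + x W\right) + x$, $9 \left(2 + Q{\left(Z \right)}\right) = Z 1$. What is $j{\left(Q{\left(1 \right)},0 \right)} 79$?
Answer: $\frac{10744}{81} \approx 132.64$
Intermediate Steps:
$Q{\left(Z \right)} = -2 + \frac{Z}{9}$ ($Q{\left(Z \right)} = -2 + \frac{Z 1}{9} = -2 + \frac{Z}{9}$)
$j{\left(x,W \right)} = x + x^{2} + W x$ ($j{\left(x,W \right)} = \left(x^{2} + W x\right) + x = x + x^{2} + W x$)
$j{\left(Q{\left(1 \right)},0 \right)} 79 = \left(-2 + \frac{1}{9} \cdot 1\right) \left(1 + 0 + \left(-2 + \frac{1}{9} \cdot 1\right)\right) 79 = \left(-2 + \frac{1}{9}\right) \left(1 + 0 + \left(-2 + \frac{1}{9}\right)\right) 79 = - \frac{17 \left(1 + 0 - \frac{17}{9}\right)}{9} \cdot 79 = \left(- \frac{17}{9}\right) \left(- \frac{8}{9}\right) 79 = \frac{136}{81} \cdot 79 = \frac{10744}{81}$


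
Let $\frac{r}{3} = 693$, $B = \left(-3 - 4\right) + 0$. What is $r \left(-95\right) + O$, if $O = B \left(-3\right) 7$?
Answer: $-197358$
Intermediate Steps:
$B = -7$ ($B = -7 + 0 = -7$)
$r = 2079$ ($r = 3 \cdot 693 = 2079$)
$O = 147$ ($O = \left(-7\right) \left(-3\right) 7 = 21 \cdot 7 = 147$)
$r \left(-95\right) + O = 2079 \left(-95\right) + 147 = -197505 + 147 = -197358$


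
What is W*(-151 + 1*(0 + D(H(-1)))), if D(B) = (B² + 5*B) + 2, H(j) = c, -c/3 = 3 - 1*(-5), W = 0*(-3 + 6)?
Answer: 0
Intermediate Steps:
W = 0 (W = 0*3 = 0)
c = -24 (c = -3*(3 - 1*(-5)) = -3*(3 + 5) = -3*8 = -24)
H(j) = -24
D(B) = 2 + B² + 5*B
W*(-151 + 1*(0 + D(H(-1)))) = 0*(-151 + 1*(0 + (2 + (-24)² + 5*(-24)))) = 0*(-151 + 1*(0 + (2 + 576 - 120))) = 0*(-151 + 1*(0 + 458)) = 0*(-151 + 1*458) = 0*(-151 + 458) = 0*307 = 0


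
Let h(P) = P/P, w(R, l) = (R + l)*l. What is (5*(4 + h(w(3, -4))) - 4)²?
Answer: 441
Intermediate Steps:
w(R, l) = l*(R + l)
h(P) = 1
(5*(4 + h(w(3, -4))) - 4)² = (5*(4 + 1) - 4)² = (5*5 - 4)² = (25 - 4)² = 21² = 441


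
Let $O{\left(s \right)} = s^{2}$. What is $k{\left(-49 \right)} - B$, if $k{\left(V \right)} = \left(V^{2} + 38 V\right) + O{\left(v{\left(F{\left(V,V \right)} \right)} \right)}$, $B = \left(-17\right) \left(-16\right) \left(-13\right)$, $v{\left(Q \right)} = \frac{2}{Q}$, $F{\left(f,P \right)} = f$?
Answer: $\frac{9784079}{2401} \approx 4075.0$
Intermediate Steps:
$B = -3536$ ($B = 272 \left(-13\right) = -3536$)
$k{\left(V \right)} = V^{2} + \frac{4}{V^{2}} + 38 V$ ($k{\left(V \right)} = \left(V^{2} + 38 V\right) + \left(\frac{2}{V}\right)^{2} = \left(V^{2} + 38 V\right) + \frac{4}{V^{2}} = V^{2} + \frac{4}{V^{2}} + 38 V$)
$k{\left(-49 \right)} - B = \frac{4 + \left(-49\right)^{3} \left(38 - 49\right)}{2401} - -3536 = \frac{4 - -1294139}{2401} + 3536 = \frac{4 + 1294139}{2401} + 3536 = \frac{1}{2401} \cdot 1294143 + 3536 = \frac{1294143}{2401} + 3536 = \frac{9784079}{2401}$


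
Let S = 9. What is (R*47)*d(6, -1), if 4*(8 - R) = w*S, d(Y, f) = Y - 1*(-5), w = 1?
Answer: 11891/4 ≈ 2972.8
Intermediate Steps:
d(Y, f) = 5 + Y (d(Y, f) = Y + 5 = 5 + Y)
R = 23/4 (R = 8 - 9/4 = 23/4 ≈ 5.7500)
(R*47)*d(6, -1) = ((23/4)*47)*(5 + 6) = (1081/4)*11 = 11891/4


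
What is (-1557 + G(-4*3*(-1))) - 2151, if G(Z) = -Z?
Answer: -3720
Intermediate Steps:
(-1557 + G(-4*3*(-1))) - 2151 = (-1557 - (-4*3)*(-1)) - 2151 = (-1557 - (-12)*(-1)) - 2151 = (-1557 - 1*12) - 2151 = (-1557 - 12) - 2151 = -1569 - 2151 = -3720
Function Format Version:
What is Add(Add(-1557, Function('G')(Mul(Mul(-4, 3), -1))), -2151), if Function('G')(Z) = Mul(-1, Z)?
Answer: -3720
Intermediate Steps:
Add(Add(-1557, Function('G')(Mul(Mul(-4, 3), -1))), -2151) = Add(Add(-1557, Mul(-1, Mul(Mul(-4, 3), -1))), -2151) = Add(Add(-1557, Mul(-1, Mul(-12, -1))), -2151) = Add(Add(-1557, Mul(-1, 12)), -2151) = Add(Add(-1557, -12), -2151) = Add(-1569, -2151) = -3720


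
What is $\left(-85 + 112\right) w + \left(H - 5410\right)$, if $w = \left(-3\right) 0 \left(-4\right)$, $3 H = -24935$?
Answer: $- \frac{41165}{3} \approx -13722.0$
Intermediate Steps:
$H = - \frac{24935}{3}$ ($H = \frac{1}{3} \left(-24935\right) = - \frac{24935}{3} \approx -8311.7$)
$w = 0$ ($w = 0 \left(-4\right) = 0$)
$\left(-85 + 112\right) w + \left(H - 5410\right) = \left(-85 + 112\right) 0 - \frac{41165}{3} = 27 \cdot 0 - \frac{41165}{3} = 0 - \frac{41165}{3} = - \frac{41165}{3}$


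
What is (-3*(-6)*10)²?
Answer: 32400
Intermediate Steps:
(-3*(-6)*10)² = (18*10)² = 180² = 32400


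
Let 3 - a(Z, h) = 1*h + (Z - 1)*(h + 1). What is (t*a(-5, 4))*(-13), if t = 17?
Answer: -6409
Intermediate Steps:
a(Z, h) = 3 - h - (1 + h)*(-1 + Z) (a(Z, h) = 3 - (1*h + (Z - 1)*(h + 1)) = 3 - (h + (-1 + Z)*(1 + h)) = 3 - (h + (1 + h)*(-1 + Z)) = 3 + (-h - (1 + h)*(-1 + Z)) = 3 - h - (1 + h)*(-1 + Z))
(t*a(-5, 4))*(-13) = (17*(4 - 1*(-5) - 1*(-5)*4))*(-13) = (17*(4 + 5 + 20))*(-13) = (17*29)*(-13) = 493*(-13) = -6409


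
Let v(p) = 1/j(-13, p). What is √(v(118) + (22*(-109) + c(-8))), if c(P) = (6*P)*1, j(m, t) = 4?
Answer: 3*I*√1087/2 ≈ 49.455*I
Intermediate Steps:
v(p) = ¼ (v(p) = 1/4 = ¼)
c(P) = 6*P
√(v(118) + (22*(-109) + c(-8))) = √(¼ + (22*(-109) + 6*(-8))) = √(¼ + (-2398 - 48)) = √(¼ - 2446) = √(-9783/4) = 3*I*√1087/2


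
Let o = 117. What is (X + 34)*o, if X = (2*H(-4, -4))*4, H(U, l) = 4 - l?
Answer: 11466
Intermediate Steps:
X = 64 (X = (2*(4 - 1*(-4)))*4 = (2*(4 + 4))*4 = (2*8)*4 = 16*4 = 64)
(X + 34)*o = (64 + 34)*117 = 98*117 = 11466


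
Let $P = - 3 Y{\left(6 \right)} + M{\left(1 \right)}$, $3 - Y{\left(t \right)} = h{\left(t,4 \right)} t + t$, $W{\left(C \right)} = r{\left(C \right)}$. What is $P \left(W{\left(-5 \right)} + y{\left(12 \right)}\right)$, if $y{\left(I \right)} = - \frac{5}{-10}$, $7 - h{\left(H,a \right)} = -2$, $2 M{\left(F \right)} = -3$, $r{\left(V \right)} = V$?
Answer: $- \frac{3051}{4} \approx -762.75$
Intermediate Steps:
$W{\left(C \right)} = C$
$M{\left(F \right)} = - \frac{3}{2}$ ($M{\left(F \right)} = \frac{1}{2} \left(-3\right) = - \frac{3}{2}$)
$h{\left(H,a \right)} = 9$ ($h{\left(H,a \right)} = 7 - -2 = 7 + 2 = 9$)
$y{\left(I \right)} = \frac{1}{2}$ ($y{\left(I \right)} = \left(-5\right) \left(- \frac{1}{10}\right) = \frac{1}{2}$)
$Y{\left(t \right)} = 3 - 10 t$ ($Y{\left(t \right)} = 3 - \left(9 t + t\right) = 3 - 10 t$)
$P = \frac{339}{2}$ ($P = - 3 \left(3 - 60\right) - \frac{3}{2} = \left(-3\right) \left(-57\right) - \frac{3}{2} = 171 - \frac{3}{2} = \frac{339}{2} \approx 169.5$)
$P \left(W{\left(-5 \right)} + y{\left(12 \right)}\right) = \frac{339 \left(-5 + \frac{1}{2}\right)}{2} = \frac{339}{2} \left(- \frac{9}{2}\right) = - \frac{3051}{4}$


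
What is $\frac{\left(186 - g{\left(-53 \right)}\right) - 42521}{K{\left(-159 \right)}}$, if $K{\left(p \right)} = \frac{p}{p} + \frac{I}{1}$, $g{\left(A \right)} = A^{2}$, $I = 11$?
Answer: $-3762$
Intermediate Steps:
$K{\left(p \right)} = 12$ ($K{\left(p \right)} = \frac{p}{p} + \frac{11}{1} = 1 + 11 \cdot 1 = 1 + 11 = 12$)
$\frac{\left(186 - g{\left(-53 \right)}\right) - 42521}{K{\left(-159 \right)}} = \frac{\left(186 - \left(-53\right)^{2}\right) - 42521}{12} = \left(\left(186 - 2809\right) - 42521\right) \frac{1}{12} = \left(-2623 - 42521\right) \frac{1}{12} = \left(-45144\right) \frac{1}{12} = -3762$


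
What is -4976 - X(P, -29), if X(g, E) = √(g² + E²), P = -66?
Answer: -4976 - √5197 ≈ -5048.1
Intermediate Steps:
X(g, E) = √(E² + g²)
-4976 - X(P, -29) = -4976 - √((-29)² + (-66)²) = -4976 - √(841 + 4356) = -4976 - √5197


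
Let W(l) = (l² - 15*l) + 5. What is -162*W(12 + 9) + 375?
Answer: -20847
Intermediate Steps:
W(l) = 5 + l² - 15*l
-162*W(12 + 9) + 375 = -162*(5 + (12 + 9)² - 15*(12 + 9)) + 375 = -162*(5 + 21² - 15*21) + 375 = -162*(5 + 441 - 315) + 375 = -162*131 + 375 = -21222 + 375 = -20847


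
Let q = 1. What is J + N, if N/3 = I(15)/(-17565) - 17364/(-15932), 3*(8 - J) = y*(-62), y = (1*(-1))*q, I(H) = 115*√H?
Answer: -112285/11949 - 23*√15/1171 ≈ -9.4731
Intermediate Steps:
y = -1 (y = (1*(-1))*1 = -1*1 = -1)
J = -38/3 (J = 8 - (-1)*(-62)/3 = 8 - ⅓*62 = 8 - 62/3 = -38/3 ≈ -12.667)
N = 13023/3983 - 23*√15/1171 (N = 3*((115*√15)/(-17565) - 17364/(-15932)) = 3*((115*√15)*(-1/17565) - 17364*(-1/15932)) = 3*(-23*√15/3513 + 4341/3983) = 3*(4341/3983 - 23*√15/3513) = 13023/3983 - 23*√15/1171 ≈ 3.1936)
J + N = -38/3 + (13023/3983 - 23*√15/1171) = -112285/11949 - 23*√15/1171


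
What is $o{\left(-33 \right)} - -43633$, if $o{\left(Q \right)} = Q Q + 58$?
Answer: $44780$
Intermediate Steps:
$o{\left(Q \right)} = 58 + Q^{2}$ ($o{\left(Q \right)} = Q^{2} + 58 = 58 + Q^{2}$)
$o{\left(-33 \right)} - -43633 = \left(58 + \left(-33\right)^{2}\right) - -43633 = \left(58 + 1089\right) + 43633 = 1147 + 43633 = 44780$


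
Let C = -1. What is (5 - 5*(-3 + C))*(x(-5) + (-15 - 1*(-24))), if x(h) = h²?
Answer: 850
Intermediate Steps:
(5 - 5*(-3 + C))*(x(-5) + (-15 - 1*(-24))) = (5 - 5*(-3 - 1))*((-5)² + (-15 - 1*(-24))) = (5 - 5*(-4))*(25 + (-15 + 24)) = (5 + 20)*(25 + 9) = 25*34 = 850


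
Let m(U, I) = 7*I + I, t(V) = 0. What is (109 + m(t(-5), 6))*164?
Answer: 25748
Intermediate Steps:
m(U, I) = 8*I
(109 + m(t(-5), 6))*164 = (109 + 8*6)*164 = (109 + 48)*164 = 157*164 = 25748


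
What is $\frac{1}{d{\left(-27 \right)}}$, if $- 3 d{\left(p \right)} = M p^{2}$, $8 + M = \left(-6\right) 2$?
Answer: $\frac{1}{4860} \approx 0.00020576$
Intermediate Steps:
$M = -20$ ($M = -8 - 12 = -20$)
$d{\left(p \right)} = \frac{20 p^{2}}{3}$ ($d{\left(p \right)} = - \frac{\left(-20\right) p^{2}}{3} = \frac{20 p^{2}}{3}$)
$\frac{1}{d{\left(-27 \right)}} = \frac{1}{\frac{20}{3} \left(-27\right)^{2}} = \frac{1}{\frac{20}{3} \cdot 729} = \frac{1}{4860}$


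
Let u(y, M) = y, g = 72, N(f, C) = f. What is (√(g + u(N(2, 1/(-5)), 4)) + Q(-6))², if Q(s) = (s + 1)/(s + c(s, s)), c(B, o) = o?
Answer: 10681/144 + 5*√74/6 ≈ 81.342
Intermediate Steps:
Q(s) = (1 + s)/(2*s) (Q(s) = (s + 1)/(s + s) = (1 + s)/((2*s)) = (1 + s)*(1/(2*s)) = (1 + s)/(2*s))
(√(g + u(N(2, 1/(-5)), 4)) + Q(-6))² = (√(72 + 2) + (½)*(1 - 6)/(-6))² = (√74 + (½)*(-⅙)*(-5))² = (√74 + 5/12)² = (5/12 + √74)²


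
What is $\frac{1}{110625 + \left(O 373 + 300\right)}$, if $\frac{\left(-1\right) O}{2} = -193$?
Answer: $\frac{1}{254903} \approx 3.9231 \cdot 10^{-6}$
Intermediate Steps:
$O = 386$ ($O = \left(-2\right) \left(-193\right) = 386$)
$\frac{1}{110625 + \left(O 373 + 300\right)} = \frac{1}{110625 + \left(386 \cdot 373 + 300\right)} = \frac{1}{110625 + \left(143978 + 300\right)} = \frac{1}{110625 + 144278} = \frac{1}{254903}$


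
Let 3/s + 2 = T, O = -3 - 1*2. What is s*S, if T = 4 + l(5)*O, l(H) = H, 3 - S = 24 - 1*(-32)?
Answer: 159/23 ≈ 6.9130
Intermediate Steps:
O = -5 (O = -3 - 2 = -5)
S = -53 (S = 3 - (24 - 1*(-32)) = 3 - (24 + 32) = 3 - 1*56 = 3 - 56 = -53)
T = -21 (T = 4 + 5*(-5) = 4 - 25 = -21)
s = -3/23 (s = 3/(-2 - 21) = 3/(-23) = 3*(-1/23) = -3/23 ≈ -0.13043)
s*S = -3/23*(-53) = 159/23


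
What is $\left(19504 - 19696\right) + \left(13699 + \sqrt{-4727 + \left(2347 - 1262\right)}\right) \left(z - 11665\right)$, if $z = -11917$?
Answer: $-323050010 - 23582 i \sqrt{3642} \approx -3.2305 \cdot 10^{8} - 1.4232 \cdot 10^{6} i$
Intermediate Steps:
$\left(19504 - 19696\right) + \left(13699 + \sqrt{-4727 + \left(2347 - 1262\right)}\right) \left(z - 11665\right) = \left(19504 - 19696\right) + \left(13699 + \sqrt{-4727 + \left(2347 - 1262\right)}\right) \left(-11917 - 11665\right) = -192 + \left(13699 + \sqrt{-4727 + 1085}\right) \left(-23582\right) = -192 + \left(13699 + \sqrt{-3642}\right) \left(-23582\right) = -192 + \left(13699 + i \sqrt{3642}\right) \left(-23582\right) = -192 - \left(323049818 + 23582 i \sqrt{3642}\right) = -323050010 - 23582 i \sqrt{3642}$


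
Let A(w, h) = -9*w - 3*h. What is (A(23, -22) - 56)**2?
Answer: 38809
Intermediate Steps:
(A(23, -22) - 56)**2 = ((-9*23 - 3*(-22)) - 56)**2 = ((-207 + 66) - 56)**2 = (-141 - 56)**2 = (-197)**2 = 38809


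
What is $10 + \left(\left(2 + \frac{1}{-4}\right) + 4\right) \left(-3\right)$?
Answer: $- \frac{29}{4} \approx -7.25$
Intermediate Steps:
$10 + \left(\left(2 + \frac{1}{-4}\right) + 4\right) \left(-3\right) = 10 + \left(\left(2 - \frac{1}{4}\right) + 4\right) \left(-3\right) = 10 + \left(\frac{7}{4} + 4\right) \left(-3\right) = 10 + \frac{23}{4} \left(-3\right) = 10 - \frac{69}{4} = - \frac{29}{4}$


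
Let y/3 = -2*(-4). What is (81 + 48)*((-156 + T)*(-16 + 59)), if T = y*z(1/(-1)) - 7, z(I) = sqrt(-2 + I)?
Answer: -904161 + 133128*I*sqrt(3) ≈ -9.0416e+5 + 2.3058e+5*I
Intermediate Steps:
y = 24 (y = 3*(-2*(-4)) = 3*8 = 24)
T = -7 + 24*I*sqrt(3) (T = 24*sqrt(-2 + 1/(-1)) - 7 = 24*sqrt(-2 - 1) - 7 = 24*sqrt(-3) - 7 = 24*(I*sqrt(3)) - 7 = 24*I*sqrt(3) - 7 = -7 + 24*I*sqrt(3) ≈ -7.0 + 41.569*I)
(81 + 48)*((-156 + T)*(-16 + 59)) = (81 + 48)*((-156 + (-7 + 24*I*sqrt(3)))*(-16 + 59)) = 129*((-163 + 24*I*sqrt(3))*43) = 129*(-7009 + 1032*I*sqrt(3)) = -904161 + 133128*I*sqrt(3)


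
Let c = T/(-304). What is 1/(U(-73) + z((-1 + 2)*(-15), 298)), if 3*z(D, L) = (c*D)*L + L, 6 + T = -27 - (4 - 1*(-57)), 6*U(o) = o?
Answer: -228/85171 ≈ -0.0026770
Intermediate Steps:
U(o) = o/6
T = -94 (T = -6 + (-27 - (4 - 1*(-57))) = -6 + (-27 - (4 + 57)) = -6 + (-27 - 1*61) = -6 + (-27 - 61) = -6 - 88 = -94)
c = 47/152 (c = -94/(-304) = -94*(-1/304) = 47/152 ≈ 0.30921)
z(D, L) = L/3 + 47*D*L/456 (z(D, L) = ((47*D/152)*L + L)/3 = (47*D*L/152 + L)/3 = (L + 47*D*L/152)/3 = L/3 + 47*D*L/456)
1/(U(-73) + z((-1 + 2)*(-15), 298)) = 1/((⅙)*(-73) + (1/456)*298*(152 + 47*((-1 + 2)*(-15)))) = 1/(-73/6 + (1/456)*298*(152 + 47*(1*(-15)))) = 1/(-73/6 + (1/456)*298*(152 + 47*(-15))) = 1/(-73/6 + (1/456)*298*(152 - 705)) = 1/(-73/6 + (1/456)*298*(-553)) = 1/(-73/6 - 82397/228) = 1/(-85171/228) = -228/85171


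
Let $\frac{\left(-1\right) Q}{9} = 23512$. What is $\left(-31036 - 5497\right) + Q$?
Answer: $-248141$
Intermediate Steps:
$Q = -211608$ ($Q = \left(-9\right) 23512 = -211608$)
$\left(-31036 - 5497\right) + Q = \left(-31036 - 5497\right) - 211608 = -36533 - 211608 = -248141$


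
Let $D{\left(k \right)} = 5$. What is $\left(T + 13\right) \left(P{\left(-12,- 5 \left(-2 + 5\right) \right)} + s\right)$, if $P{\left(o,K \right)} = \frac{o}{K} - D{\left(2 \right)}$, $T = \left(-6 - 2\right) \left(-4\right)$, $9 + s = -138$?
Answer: $-6804$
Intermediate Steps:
$s = -147$ ($s = -9 - 138 = -147$)
$T = 32$ ($T = \left(-8\right) \left(-4\right) = 32$)
$P{\left(o,K \right)} = -5 + \frac{o}{K}$ ($P{\left(o,K \right)} = \frac{o}{K} - 5 = -5 + \frac{o}{K}$)
$\left(T + 13\right) \left(P{\left(-12,- 5 \left(-2 + 5\right) \right)} + s\right) = \left(32 + 13\right) \left(\left(-5 - \frac{12}{\left(-5\right) \left(-2 + 5\right)}\right) - 147\right) = 45 \left(\left(-5 - \frac{12}{\left(-5\right) 3}\right) - 147\right) = 45 \left(\left(-5 - \frac{12}{-15}\right) - 147\right) = 45 \left(\left(-5 - - \frac{4}{5}\right) - 147\right) = 45 \left(\left(-5 + \frac{4}{5}\right) - 147\right) = 45 \left(- \frac{21}{5} - 147\right) = 45 \left(- \frac{756}{5}\right) = -6804$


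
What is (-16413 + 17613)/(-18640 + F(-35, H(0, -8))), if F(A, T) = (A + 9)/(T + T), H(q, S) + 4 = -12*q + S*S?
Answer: -72000/1118413 ≈ -0.064377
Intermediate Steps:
H(q, S) = -4 + S**2 - 12*q (H(q, S) = -4 + (-12*q + S*S) = -4 + (-12*q + S**2) = -4 + (S**2 - 12*q) = -4 + S**2 - 12*q)
F(A, T) = (9 + A)/(2*T) (F(A, T) = (9 + A)/((2*T)) = (9 + A)*(1/(2*T)) = (9 + A)/(2*T))
(-16413 + 17613)/(-18640 + F(-35, H(0, -8))) = (-16413 + 17613)/(-18640 + (9 - 35)/(2*(-4 + (-8)**2 - 12*0))) = 1200/(-18640 + (1/2)*(-26)/(-4 + 64 + 0)) = 1200/(-18640 + (1/2)*(-26)/60) = 1200/(-18640 + (1/2)*(1/60)*(-26)) = 1200/(-18640 - 13/60) = 1200/(-1118413/60) = 1200*(-60/1118413) = -72000/1118413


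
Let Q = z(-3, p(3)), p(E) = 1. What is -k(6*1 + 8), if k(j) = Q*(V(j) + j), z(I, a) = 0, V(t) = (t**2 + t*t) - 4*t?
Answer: 0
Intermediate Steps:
V(t) = -4*t + 2*t**2 (V(t) = (t**2 + t**2) - 4*t = 2*t**2 - 4*t = -4*t + 2*t**2)
Q = 0
k(j) = 0 (k(j) = 0*(2*j*(-2 + j) + j) = 0*(j + 2*j*(-2 + j)) = 0)
-k(6*1 + 8) = -1*0 = 0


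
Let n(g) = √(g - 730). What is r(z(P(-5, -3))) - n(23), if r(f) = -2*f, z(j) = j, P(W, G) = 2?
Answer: -4 - I*√707 ≈ -4.0 - 26.589*I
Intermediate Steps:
n(g) = √(-730 + g)
r(z(P(-5, -3))) - n(23) = -2*2 - √(-730 + 23) = -4 - √(-707) = -4 - I*√707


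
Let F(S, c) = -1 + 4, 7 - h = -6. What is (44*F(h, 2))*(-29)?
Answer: -3828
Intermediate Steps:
h = 13 (h = 7 - 1*(-6) = 7 + 6 = 13)
F(S, c) = 3
(44*F(h, 2))*(-29) = (44*3)*(-29) = 132*(-29) = -3828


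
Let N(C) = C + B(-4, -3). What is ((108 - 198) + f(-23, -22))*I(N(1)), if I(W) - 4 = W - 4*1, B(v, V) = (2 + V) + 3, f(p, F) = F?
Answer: -336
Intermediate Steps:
B(v, V) = 5 + V
N(C) = 2 + C (N(C) = C + (5 - 3) = C + 2 = 2 + C)
I(W) = W (I(W) = 4 + (W - 4*1) = 4 + (W - 4) = 4 + (-4 + W) = W)
((108 - 198) + f(-23, -22))*I(N(1)) = ((108 - 198) - 22)*(2 + 1) = (-90 - 22)*3 = -112*3 = -336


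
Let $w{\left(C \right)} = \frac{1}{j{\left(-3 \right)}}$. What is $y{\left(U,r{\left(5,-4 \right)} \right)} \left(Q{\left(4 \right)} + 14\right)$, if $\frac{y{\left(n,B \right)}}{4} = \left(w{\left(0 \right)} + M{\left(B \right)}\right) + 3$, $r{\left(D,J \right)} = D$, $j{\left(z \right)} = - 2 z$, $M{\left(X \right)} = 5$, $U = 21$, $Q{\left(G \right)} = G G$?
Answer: $980$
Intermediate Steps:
$Q{\left(G \right)} = G^{2}$
$w{\left(C \right)} = \frac{1}{6}$ ($w{\left(C \right)} = \frac{1}{\left(-2\right) \left(-3\right)} = \frac{1}{6}$)
$y{\left(n,B \right)} = \frac{98}{3}$ ($y{\left(n,B \right)} = 4 \left(\left(\frac{1}{6} + 5\right) + 3\right) = 4 \left(\frac{31}{6} + 3\right) = 4 \cdot \frac{49}{6} = \frac{98}{3}$)
$y{\left(U,r{\left(5,-4 \right)} \right)} \left(Q{\left(4 \right)} + 14\right) = \frac{98 \left(4^{2} + 14\right)}{3} = \frac{98 \left(16 + 14\right)}{3} = \frac{98}{3} \cdot 30 = 980$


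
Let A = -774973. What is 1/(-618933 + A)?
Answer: -1/1393906 ≈ -7.1741e-7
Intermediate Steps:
1/(-618933 + A) = 1/(-618933 - 774973) = 1/(-1393906) = -1/1393906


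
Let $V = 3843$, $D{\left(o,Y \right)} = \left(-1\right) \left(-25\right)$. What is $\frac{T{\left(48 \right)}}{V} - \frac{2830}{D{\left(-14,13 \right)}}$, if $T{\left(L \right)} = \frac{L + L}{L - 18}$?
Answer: $- \frac{2175122}{19215} \approx -113.2$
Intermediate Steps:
$D{\left(o,Y \right)} = 25$
$T{\left(L \right)} = \frac{2 L}{-18 + L}$
$\frac{T{\left(48 \right)}}{V} - \frac{2830}{D{\left(-14,13 \right)}} = \frac{2 \cdot 48 \frac{1}{-18 + 48}}{3843} - \frac{2830}{25} = 2 \cdot 48 \cdot \frac{1}{30} \cdot \frac{1}{3843} - \frac{566}{5} = \frac{16}{5} \cdot \frac{1}{3843} - \frac{566}{5} = \frac{16}{19215} - \frac{566}{5} = - \frac{2175122}{19215}$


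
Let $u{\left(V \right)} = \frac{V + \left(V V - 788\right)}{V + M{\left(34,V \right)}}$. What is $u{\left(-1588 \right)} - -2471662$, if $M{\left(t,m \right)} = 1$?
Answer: $\frac{3920008226}{1587} \approx 2.4701 \cdot 10^{6}$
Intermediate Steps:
$u{\left(V \right)} = \frac{-788 + V + V^{2}}{1 + V}$ ($u{\left(V \right)} = \frac{V + \left(V V - 788\right)}{V + 1} = \frac{V + \left(V^{2} - 788\right)}{1 + V} = \frac{V + \left(-788 + V^{2}\right)}{1 + V} = \frac{-788 + V + V^{2}}{1 + V}$)
$u{\left(-1588 \right)} - -2471662 = \frac{-788 - 1588 + \left(-1588\right)^{2}}{1 - 1588} - -2471662 = \frac{-788 - 1588 + 2521744}{-1587} + 2471662 = \left(- \frac{1}{1587}\right) 2519368 + 2471662 = - \frac{2519368}{1587} + 2471662 = \frac{3920008226}{1587}$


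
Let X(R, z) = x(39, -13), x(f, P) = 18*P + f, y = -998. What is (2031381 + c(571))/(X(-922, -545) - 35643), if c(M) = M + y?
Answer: -1015477/17919 ≈ -56.670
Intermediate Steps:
x(f, P) = f + 18*P
X(R, z) = -195 (X(R, z) = 39 + 18*(-13) = 39 - 234 = -195)
c(M) = -998 + M (c(M) = M - 998 = -998 + M)
(2031381 + c(571))/(X(-922, -545) - 35643) = (2031381 + (-998 + 571))/(-195 - 35643) = (2031381 - 427)/(-35838) = 2030954*(-1/35838) = -1015477/17919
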